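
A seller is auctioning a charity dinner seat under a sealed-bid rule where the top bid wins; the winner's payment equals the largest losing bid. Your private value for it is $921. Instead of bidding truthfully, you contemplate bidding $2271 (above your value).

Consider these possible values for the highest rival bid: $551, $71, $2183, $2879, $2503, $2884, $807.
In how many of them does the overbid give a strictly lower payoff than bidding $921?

1

The deviation hurts exactly when the highest competing bid lies strictly between $921 and $2271 — overbidding then wins at a price above your value.
$551: below both → same outcome either way.
$71: below both → same outcome either way.
$2183: inside the interval → strictly worse (loss $1262).
$2879: above both → same outcome either way.
$2503: above both → same outcome either way.
$2884: above both → same outcome either way.
$807: below both → same outcome either way.
Count: 1.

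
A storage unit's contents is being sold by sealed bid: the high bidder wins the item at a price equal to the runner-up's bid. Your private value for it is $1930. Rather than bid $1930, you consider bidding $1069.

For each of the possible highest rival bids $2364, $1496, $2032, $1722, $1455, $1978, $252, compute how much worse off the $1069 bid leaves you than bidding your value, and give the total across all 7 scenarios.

The deviation costs you only when the competing bid falls strictly between $1069 and $1930; elsewhere both bids give the same outcome.
$2364: outcomes coincide → loss $0.
$1496: truthful payoff $434, deviation payoff $0 → loss $434.
$2032: outcomes coincide → loss $0.
$1722: truthful payoff $208, deviation payoff $0 → loss $208.
$1455: truthful payoff $475, deviation payoff $0 → loss $475.
$1978: outcomes coincide → loss $0.
$252: outcomes coincide → loss $0.
Total loss = $434 + $208 + $475 = $1117.
In a second-price auction your bid sets only whether you win, not what you pay, so bidding your true value is weakly dominant.

$1117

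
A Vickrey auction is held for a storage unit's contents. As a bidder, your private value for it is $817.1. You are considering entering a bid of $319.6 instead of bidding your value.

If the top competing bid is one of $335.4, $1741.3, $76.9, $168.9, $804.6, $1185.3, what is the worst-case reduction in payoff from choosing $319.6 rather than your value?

$335.4: truthful gives $481.7, deviation gives $0 → loss $481.7.
$1741.3: same outcome either way → loss $0.
$76.9: same outcome either way → loss $0.
$168.9: same outcome either way → loss $0.
$804.6: truthful gives $12.5, deviation gives $0 → loss $12.5.
$1185.3: same outcome either way → loss $0.
Maximum loss: $481.7.

$481.7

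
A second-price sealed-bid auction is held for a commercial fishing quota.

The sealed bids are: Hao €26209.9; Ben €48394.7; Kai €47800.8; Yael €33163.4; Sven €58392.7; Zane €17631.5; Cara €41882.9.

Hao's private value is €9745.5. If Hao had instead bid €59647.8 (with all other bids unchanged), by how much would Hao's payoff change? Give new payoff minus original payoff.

−€48647.2

The highest bid among the other bidders is €58392.7; Hao's bid doesn't change that.
Original bid €26209.9: Hao is not highest (top rival bid is €58392.7); payoff €0.
Alternative bid €59647.8: Hao is highest, pays the top rival bid €58392.7; payoff €9745.5 − €58392.7 = −€48647.2.
Change in payoff = −€48647.2 − (€0) = −€48647.2.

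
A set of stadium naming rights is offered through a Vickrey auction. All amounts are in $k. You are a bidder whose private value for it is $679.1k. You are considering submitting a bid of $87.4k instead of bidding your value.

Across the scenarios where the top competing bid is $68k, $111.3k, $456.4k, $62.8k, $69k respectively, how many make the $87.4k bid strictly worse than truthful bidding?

The deviation hurts exactly when the highest competing bid lies strictly between $87.4k and $679.1k — underbidding then forfeits a profitable win.
$68k: below both → same outcome either way.
$111.3k: inside the interval → strictly worse (loss $567.8k).
$456.4k: inside the interval → strictly worse (loss $222.7k).
$62.8k: below both → same outcome either way.
$69k: below both → same outcome either way.
Count: 2.

2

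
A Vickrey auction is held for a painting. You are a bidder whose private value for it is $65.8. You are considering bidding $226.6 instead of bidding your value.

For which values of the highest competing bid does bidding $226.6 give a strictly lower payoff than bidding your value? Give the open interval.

($65.8, $226.6)

If the competing bid is below $65.8, both bids win at the same price — no difference.
If it is above $226.6, both bids lose — no difference.
If it lies strictly between $65.8 and $226.6, bidding your value loses (payoff 0) while bidding $226.6 wins at a price above your value (payoff negative).
So the deviation strictly hurts on the open interval ($65.8, $226.6).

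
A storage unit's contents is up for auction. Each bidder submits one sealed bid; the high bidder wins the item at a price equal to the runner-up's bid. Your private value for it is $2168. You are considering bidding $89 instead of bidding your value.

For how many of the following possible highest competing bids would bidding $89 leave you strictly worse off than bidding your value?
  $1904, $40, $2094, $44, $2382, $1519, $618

The deviation hurts exactly when the highest competing bid lies strictly between $89 and $2168 — underbidding then forfeits a profitable win.
$1904: inside the interval → strictly worse (loss $264).
$40: below both → same outcome either way.
$2094: inside the interval → strictly worse (loss $74).
$44: below both → same outcome either way.
$2382: above both → same outcome either way.
$1519: inside the interval → strictly worse (loss $649).
$618: inside the interval → strictly worse (loss $1550).
Count: 4.

4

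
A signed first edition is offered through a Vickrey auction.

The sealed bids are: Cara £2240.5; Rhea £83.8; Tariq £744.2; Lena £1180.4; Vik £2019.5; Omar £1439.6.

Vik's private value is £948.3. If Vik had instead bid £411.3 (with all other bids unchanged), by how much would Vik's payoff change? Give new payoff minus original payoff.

The highest bid among the other bidders is £2240.5; Vik's bid doesn't change that.
Original bid £2019.5: Vik is not highest (top rival bid is £2240.5); payoff £0.
Alternative bid £411.3: Vik is not highest (top rival bid is £2240.5); payoff £0.
Change in payoff = £0 − (£0) = £0.

£0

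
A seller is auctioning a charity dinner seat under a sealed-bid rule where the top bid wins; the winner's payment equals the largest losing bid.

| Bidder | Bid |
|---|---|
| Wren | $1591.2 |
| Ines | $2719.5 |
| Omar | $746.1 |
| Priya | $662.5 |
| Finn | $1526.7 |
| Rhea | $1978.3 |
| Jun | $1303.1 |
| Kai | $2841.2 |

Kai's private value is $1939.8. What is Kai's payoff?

Highest bid: Kai at $2841.2, so Kai wins.
Second-highest bid: Ines at $2719.5 — that is the price the winner pays.
Kai's payoff = value − price = $1939.8 − $2719.5 = −$779.7.

−$779.7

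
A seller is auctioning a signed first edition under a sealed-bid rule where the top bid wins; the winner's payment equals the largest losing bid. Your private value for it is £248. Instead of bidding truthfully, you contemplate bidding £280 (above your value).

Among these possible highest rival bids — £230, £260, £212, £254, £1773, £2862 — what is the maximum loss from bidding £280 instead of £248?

£230: same outcome either way → loss £0.
£260: truthful gives £0, deviation gives −£12 → loss £12.
£212: same outcome either way → loss £0.
£254: truthful gives £0, deviation gives −£6 → loss £6.
£1773: same outcome either way → loss £0.
£2862: same outcome either way → loss £0.
Maximum loss: £12.

£12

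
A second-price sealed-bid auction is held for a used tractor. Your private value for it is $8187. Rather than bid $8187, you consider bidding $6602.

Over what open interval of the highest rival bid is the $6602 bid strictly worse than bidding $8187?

If the competing bid is below $6602, both bids win at the same price — no difference.
If it is above $8187, both bids lose — no difference.
If it lies strictly between $6602 and $8187, bidding your value wins at a price below your value (positive payoff) while bidding $6602 loses (payoff 0).
So the deviation strictly hurts on the open interval ($6602, $8187).

($6602, $8187)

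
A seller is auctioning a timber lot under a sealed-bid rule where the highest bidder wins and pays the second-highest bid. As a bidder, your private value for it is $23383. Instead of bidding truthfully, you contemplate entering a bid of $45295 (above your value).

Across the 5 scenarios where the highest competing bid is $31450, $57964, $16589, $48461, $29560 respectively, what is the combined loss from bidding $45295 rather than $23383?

The deviation costs you only when the competing bid falls strictly between $23383 and $45295; elsewhere both bids give the same outcome.
$31450: truthful payoff $0, deviation payoff −$8067 → loss $8067.
$57964: outcomes coincide → loss $0.
$16589: outcomes coincide → loss $0.
$48461: outcomes coincide → loss $0.
$29560: truthful payoff $0, deviation payoff −$6177 → loss $6177.
Total loss = $8067 + $6177 = $14244.

$14244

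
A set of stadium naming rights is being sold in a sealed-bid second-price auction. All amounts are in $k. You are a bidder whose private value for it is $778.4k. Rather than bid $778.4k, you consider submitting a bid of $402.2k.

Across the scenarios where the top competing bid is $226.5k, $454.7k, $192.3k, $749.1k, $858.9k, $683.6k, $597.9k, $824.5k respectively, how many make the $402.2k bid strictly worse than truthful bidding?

4

The deviation hurts exactly when the highest competing bid lies strictly between $402.2k and $778.4k — underbidding then forfeits a profitable win.
$226.5k: below both → same outcome either way.
$454.7k: inside the interval → strictly worse (loss $323.7k).
$192.3k: below both → same outcome either way.
$749.1k: inside the interval → strictly worse (loss $29.3k).
$858.9k: above both → same outcome either way.
$683.6k: inside the interval → strictly worse (loss $94.8k).
$597.9k: inside the interval → strictly worse (loss $180.5k).
$824.5k: above both → same outcome either way.
Count: 4.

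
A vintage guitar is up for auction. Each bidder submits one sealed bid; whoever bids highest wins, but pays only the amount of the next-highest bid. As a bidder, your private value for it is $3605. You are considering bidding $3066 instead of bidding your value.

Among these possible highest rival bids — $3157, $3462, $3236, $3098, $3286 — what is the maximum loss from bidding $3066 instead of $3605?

$507

$3157: truthful gives $448, deviation gives $0 → loss $448.
$3462: truthful gives $143, deviation gives $0 → loss $143.
$3236: truthful gives $369, deviation gives $0 → loss $369.
$3098: truthful gives $507, deviation gives $0 → loss $507.
$3286: truthful gives $319, deviation gives $0 → loss $319.
Maximum loss: $507.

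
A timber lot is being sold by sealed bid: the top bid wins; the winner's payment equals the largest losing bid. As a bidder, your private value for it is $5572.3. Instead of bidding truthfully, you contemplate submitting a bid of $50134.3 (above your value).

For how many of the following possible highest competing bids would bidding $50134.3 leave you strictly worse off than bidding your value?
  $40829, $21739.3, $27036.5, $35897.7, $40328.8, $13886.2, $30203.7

7

The deviation hurts exactly when the highest competing bid lies strictly between $5572.3 and $50134.3 — overbidding then wins at a price above your value.
$40829: inside the interval → strictly worse (loss $35256.7).
$21739.3: inside the interval → strictly worse (loss $16167).
$27036.5: inside the interval → strictly worse (loss $21464.2).
$35897.7: inside the interval → strictly worse (loss $30325.4).
$40328.8: inside the interval → strictly worse (loss $34756.5).
$13886.2: inside the interval → strictly worse (loss $8313.9).
$30203.7: inside the interval → strictly worse (loss $24631.4).
Count: 7.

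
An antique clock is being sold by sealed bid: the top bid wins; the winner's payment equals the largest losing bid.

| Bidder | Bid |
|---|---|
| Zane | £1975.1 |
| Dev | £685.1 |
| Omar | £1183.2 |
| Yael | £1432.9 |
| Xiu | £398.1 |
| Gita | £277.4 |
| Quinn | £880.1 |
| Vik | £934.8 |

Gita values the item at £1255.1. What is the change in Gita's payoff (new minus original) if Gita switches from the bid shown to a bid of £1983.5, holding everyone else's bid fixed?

−£720

The highest bid among the other bidders is £1975.1; Gita's bid doesn't change that.
Original bid £277.4: Gita is not highest (top rival bid is £1975.1); payoff £0.
Alternative bid £1983.5: Gita is highest, pays the top rival bid £1975.1; payoff £1255.1 − £1975.1 = −£720.
Change in payoff = −£720 − (£0) = −£720.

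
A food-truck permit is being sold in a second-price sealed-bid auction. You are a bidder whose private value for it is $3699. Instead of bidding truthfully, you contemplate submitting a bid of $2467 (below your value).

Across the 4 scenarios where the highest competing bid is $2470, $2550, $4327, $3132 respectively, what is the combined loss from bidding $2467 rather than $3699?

$2945

The deviation costs you only when the competing bid falls strictly between $2467 and $3699; elsewhere both bids give the same outcome.
$2470: truthful payoff $1229, deviation payoff $0 → loss $1229.
$2550: truthful payoff $1149, deviation payoff $0 → loss $1149.
$4327: outcomes coincide → loss $0.
$3132: truthful payoff $567, deviation payoff $0 → loss $567.
Total loss = $1229 + $1149 + $567 = $2945.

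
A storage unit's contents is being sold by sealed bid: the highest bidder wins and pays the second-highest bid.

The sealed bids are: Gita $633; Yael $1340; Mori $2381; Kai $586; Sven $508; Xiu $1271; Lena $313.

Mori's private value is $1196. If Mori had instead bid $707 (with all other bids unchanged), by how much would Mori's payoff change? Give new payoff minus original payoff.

$144

The highest bid among the other bidders is $1340; Mori's bid doesn't change that.
Original bid $2381: Mori is highest, pays the top rival bid $1340; payoff $1196 − $1340 = −$144.
Alternative bid $707: Mori is not highest (top rival bid is $1340); payoff $0.
Change in payoff = $0 − (−$144) = $144.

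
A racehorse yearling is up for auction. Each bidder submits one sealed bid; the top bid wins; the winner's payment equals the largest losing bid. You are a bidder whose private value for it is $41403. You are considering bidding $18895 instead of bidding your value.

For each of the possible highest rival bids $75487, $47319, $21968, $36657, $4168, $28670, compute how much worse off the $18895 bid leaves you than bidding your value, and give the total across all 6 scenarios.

$36914

The deviation costs you only when the competing bid falls strictly between $18895 and $41403; elsewhere both bids give the same outcome.
$75487: outcomes coincide → loss $0.
$47319: outcomes coincide → loss $0.
$21968: truthful payoff $19435, deviation payoff $0 → loss $19435.
$36657: truthful payoff $4746, deviation payoff $0 → loss $4746.
$4168: outcomes coincide → loss $0.
$28670: truthful payoff $12733, deviation payoff $0 → loss $12733.
Total loss = $19435 + $4746 + $12733 = $36914.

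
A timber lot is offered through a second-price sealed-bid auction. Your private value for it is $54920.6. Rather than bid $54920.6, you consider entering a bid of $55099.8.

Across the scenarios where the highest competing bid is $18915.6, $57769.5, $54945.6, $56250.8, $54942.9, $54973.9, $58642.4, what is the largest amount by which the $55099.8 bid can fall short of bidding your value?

$53.3

$18915.6: same outcome either way → loss $0.
$57769.5: same outcome either way → loss $0.
$54945.6: truthful gives $0, deviation gives −$25 → loss $25.
$56250.8: same outcome either way → loss $0.
$54942.9: truthful gives $0, deviation gives −$22.3 → loss $22.3.
$54973.9: truthful gives $0, deviation gives −$53.3 → loss $53.3.
$58642.4: same outcome either way → loss $0.
Maximum loss: $53.3.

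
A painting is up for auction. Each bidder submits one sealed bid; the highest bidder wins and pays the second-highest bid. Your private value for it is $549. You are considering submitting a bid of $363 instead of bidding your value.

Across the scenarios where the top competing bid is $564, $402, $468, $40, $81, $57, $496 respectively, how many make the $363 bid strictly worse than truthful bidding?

The deviation hurts exactly when the highest competing bid lies strictly between $363 and $549 — underbidding then forfeits a profitable win.
$564: above both → same outcome either way.
$402: inside the interval → strictly worse (loss $147).
$468: inside the interval → strictly worse (loss $81).
$40: below both → same outcome either way.
$81: below both → same outcome either way.
$57: below both → same outcome either way.
$496: inside the interval → strictly worse (loss $53).
Count: 3.

3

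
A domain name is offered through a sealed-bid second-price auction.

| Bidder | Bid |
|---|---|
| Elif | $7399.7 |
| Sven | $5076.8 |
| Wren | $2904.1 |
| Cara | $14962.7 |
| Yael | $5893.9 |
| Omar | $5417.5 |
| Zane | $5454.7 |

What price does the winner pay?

$7399.7

Highest bid: Cara at $14962.7, so Cara wins.
Second-highest bid: Elif at $7399.7 — that is the price the winner pays.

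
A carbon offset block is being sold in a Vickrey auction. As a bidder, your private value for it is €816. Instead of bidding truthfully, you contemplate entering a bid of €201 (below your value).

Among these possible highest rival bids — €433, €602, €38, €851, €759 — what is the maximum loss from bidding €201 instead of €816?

€433: truthful gives €383, deviation gives €0 → loss €383.
€602: truthful gives €214, deviation gives €0 → loss €214.
€38: same outcome either way → loss €0.
€851: same outcome either way → loss €0.
€759: truthful gives €57, deviation gives €0 → loss €57.
Maximum loss: €383.

€383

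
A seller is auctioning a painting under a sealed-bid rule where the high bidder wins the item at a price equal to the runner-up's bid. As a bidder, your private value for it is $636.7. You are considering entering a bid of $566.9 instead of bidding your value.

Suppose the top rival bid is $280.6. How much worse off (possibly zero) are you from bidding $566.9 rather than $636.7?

$0

Bidding your value $636.7: you win (since $636.7 > $280.6) and pay $280.6. Payoff $356.1.
Bidding $566.9: you win and pay $280.6. Payoff $636.7 − $280.6 = $356.1.
Difference = $356.1 − $356.1 = $0; both bids lead to the same outcome because the competing bid is below both your value and your alternative bid.
Because the price is fixed by the runner-up's bid, deviating from your value can only change a good outcome into a bad one — never the reverse.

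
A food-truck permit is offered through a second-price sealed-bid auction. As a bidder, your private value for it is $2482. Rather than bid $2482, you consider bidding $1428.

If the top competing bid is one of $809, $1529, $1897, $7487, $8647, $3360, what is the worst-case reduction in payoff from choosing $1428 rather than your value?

$809: same outcome either way → loss $0.
$1529: truthful gives $953, deviation gives $0 → loss $953.
$1897: truthful gives $585, deviation gives $0 → loss $585.
$7487: same outcome either way → loss $0.
$8647: same outcome either way → loss $0.
$3360: same outcome either way → loss $0.
Maximum loss: $953.

$953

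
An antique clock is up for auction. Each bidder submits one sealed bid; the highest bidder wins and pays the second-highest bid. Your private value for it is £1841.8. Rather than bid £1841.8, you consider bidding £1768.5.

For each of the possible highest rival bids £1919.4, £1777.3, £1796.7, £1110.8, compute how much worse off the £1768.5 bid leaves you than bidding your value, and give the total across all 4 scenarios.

The deviation costs you only when the competing bid falls strictly between £1768.5 and £1841.8; elsewhere both bids give the same outcome.
£1919.4: outcomes coincide → loss £0.
£1777.3: truthful payoff £64.5, deviation payoff £0 → loss £64.5.
£1796.7: truthful payoff £45.1, deviation payoff £0 → loss £45.1.
£1110.8: outcomes coincide → loss £0.
Total loss = £64.5 + £45.1 = £109.6.

£109.6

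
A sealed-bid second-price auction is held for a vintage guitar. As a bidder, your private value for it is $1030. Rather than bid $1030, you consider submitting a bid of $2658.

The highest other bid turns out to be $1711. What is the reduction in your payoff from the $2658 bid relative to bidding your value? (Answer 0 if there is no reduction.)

$681

Bidding your value $1030: you lose (since $1030 < $1711). Payoff $0.
Bidding $2658: you win and pay $1711. Payoff $1030 − $1711 = −$681.
The competing bid $1711 lies between your value and your inflated bid, so overbidding wins an item priced above your value.
Loss from deviating = $0 − (−$681) = $681.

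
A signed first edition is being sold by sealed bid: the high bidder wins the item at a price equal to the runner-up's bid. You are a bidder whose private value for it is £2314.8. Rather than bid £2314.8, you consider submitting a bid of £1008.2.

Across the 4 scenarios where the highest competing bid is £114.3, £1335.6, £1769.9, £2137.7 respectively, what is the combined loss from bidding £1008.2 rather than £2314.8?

The deviation costs you only when the competing bid falls strictly between £1008.2 and £2314.8; elsewhere both bids give the same outcome.
£114.3: outcomes coincide → loss £0.
£1335.6: truthful payoff £979.2, deviation payoff £0 → loss £979.2.
£1769.9: truthful payoff £544.9, deviation payoff £0 → loss £544.9.
£2137.7: truthful payoff £177.1, deviation payoff £0 → loss £177.1.
Total loss = £979.2 + £544.9 + £177.1 = £1701.2.

£1701.2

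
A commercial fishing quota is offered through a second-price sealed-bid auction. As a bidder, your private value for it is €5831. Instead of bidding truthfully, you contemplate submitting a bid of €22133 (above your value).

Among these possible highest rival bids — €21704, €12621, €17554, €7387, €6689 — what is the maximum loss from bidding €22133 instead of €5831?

€15873

€21704: truthful gives €0, deviation gives −€15873 → loss €15873.
€12621: truthful gives €0, deviation gives −€6790 → loss €6790.
€17554: truthful gives €0, deviation gives −€11723 → loss €11723.
€7387: truthful gives €0, deviation gives −€1556 → loss €1556.
€6689: truthful gives €0, deviation gives −€858 → loss €858.
Maximum loss: €15873.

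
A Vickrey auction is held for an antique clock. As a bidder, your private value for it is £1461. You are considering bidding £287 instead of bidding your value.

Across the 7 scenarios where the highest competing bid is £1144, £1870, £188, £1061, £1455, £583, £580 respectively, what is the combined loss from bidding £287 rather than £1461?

The deviation costs you only when the competing bid falls strictly between £287 and £1461; elsewhere both bids give the same outcome.
£1144: truthful payoff £317, deviation payoff £0 → loss £317.
£1870: outcomes coincide → loss £0.
£188: outcomes coincide → loss £0.
£1061: truthful payoff £400, deviation payoff £0 → loss £400.
£1455: truthful payoff £6, deviation payoff £0 → loss £6.
£583: truthful payoff £878, deviation payoff £0 → loss £878.
£580: truthful payoff £881, deviation payoff £0 → loss £881.
Total loss = £317 + £400 + £6 + £878 + £881 = £2482.

£2482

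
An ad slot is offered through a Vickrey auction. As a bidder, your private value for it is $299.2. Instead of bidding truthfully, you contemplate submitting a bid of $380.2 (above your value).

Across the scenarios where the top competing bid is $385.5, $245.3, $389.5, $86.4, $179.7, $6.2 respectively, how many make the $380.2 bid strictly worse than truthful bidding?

0

The deviation hurts exactly when the highest competing bid lies strictly between $299.2 and $380.2 — overbidding then wins at a price above your value.
$385.5: above both → same outcome either way.
$245.3: below both → same outcome either way.
$389.5: above both → same outcome either way.
$86.4: below both → same outcome either way.
$179.7: below both → same outcome either way.
$6.2: below both → same outcome either way.
Count: 0.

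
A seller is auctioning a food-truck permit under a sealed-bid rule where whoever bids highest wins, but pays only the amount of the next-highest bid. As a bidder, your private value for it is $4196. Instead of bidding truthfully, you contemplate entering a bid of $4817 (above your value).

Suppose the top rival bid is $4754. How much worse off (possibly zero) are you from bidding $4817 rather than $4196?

Bidding your value $4196: you lose (since $4196 < $4754). Payoff $0.
Bidding $4817: you win and pay $4754. Payoff $4196 − $4754 = −$558.
The competing bid $4754 lies between your value and your inflated bid, so overbidding wins an item priced above your value.
Loss from deviating = $0 − (−$558) = $558.

$558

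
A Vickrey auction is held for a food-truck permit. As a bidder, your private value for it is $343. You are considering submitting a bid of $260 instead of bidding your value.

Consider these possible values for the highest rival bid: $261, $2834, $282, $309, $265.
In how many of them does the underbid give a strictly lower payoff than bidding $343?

The deviation hurts exactly when the highest competing bid lies strictly between $260 and $343 — underbidding then forfeits a profitable win.
$261: inside the interval → strictly worse (loss $82).
$2834: above both → same outcome either way.
$282: inside the interval → strictly worse (loss $61).
$309: inside the interval → strictly worse (loss $34).
$265: inside the interval → strictly worse (loss $78).
Count: 4.

4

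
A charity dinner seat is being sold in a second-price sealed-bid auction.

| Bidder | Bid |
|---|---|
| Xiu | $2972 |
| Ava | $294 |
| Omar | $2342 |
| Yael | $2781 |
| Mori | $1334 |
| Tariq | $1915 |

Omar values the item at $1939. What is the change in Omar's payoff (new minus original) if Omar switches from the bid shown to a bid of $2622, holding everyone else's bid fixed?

The highest bid among the other bidders is $2972; Omar's bid doesn't change that.
Original bid $2342: Omar is not highest (top rival bid is $2972); payoff $0.
Alternative bid $2622: Omar is not highest (top rival bid is $2972); payoff $0.
Change in payoff = $0 − ($0) = $0.

$0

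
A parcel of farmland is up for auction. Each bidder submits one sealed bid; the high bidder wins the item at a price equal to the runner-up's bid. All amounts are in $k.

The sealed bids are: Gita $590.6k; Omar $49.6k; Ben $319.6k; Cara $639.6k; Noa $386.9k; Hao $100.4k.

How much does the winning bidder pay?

Highest bid: Cara at $639.6k, so Cara wins.
Second-highest bid: Gita at $590.6k — that is the price the winner pays.

$590.6k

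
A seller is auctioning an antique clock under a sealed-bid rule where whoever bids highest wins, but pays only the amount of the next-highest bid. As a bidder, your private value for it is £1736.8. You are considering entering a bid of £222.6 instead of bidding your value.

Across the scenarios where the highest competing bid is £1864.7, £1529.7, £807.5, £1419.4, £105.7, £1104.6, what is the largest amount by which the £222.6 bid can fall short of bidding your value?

£929.3

£1864.7: same outcome either way → loss £0.
£1529.7: truthful gives £207.1, deviation gives £0 → loss £207.1.
£807.5: truthful gives £929.3, deviation gives £0 → loss £929.3.
£1419.4: truthful gives £317.4, deviation gives £0 → loss £317.4.
£105.7: same outcome either way → loss £0.
£1104.6: truthful gives £632.2, deviation gives £0 → loss £632.2.
Maximum loss: £929.3.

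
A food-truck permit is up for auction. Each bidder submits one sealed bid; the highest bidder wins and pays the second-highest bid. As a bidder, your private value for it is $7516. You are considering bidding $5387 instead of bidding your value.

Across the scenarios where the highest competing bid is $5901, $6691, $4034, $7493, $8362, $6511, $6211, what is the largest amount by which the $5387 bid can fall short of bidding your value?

$1615

$5901: truthful gives $1615, deviation gives $0 → loss $1615.
$6691: truthful gives $825, deviation gives $0 → loss $825.
$4034: same outcome either way → loss $0.
$7493: truthful gives $23, deviation gives $0 → loss $23.
$8362: same outcome either way → loss $0.
$6511: truthful gives $1005, deviation gives $0 → loss $1005.
$6211: truthful gives $1305, deviation gives $0 → loss $1305.
Maximum loss: $1615.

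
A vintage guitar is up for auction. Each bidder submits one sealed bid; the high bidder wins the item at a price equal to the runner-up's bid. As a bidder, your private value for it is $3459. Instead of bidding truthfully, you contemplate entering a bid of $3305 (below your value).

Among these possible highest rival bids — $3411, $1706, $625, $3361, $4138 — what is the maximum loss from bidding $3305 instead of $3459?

$98

$3411: truthful gives $48, deviation gives $0 → loss $48.
$1706: same outcome either way → loss $0.
$625: same outcome either way → loss $0.
$3361: truthful gives $98, deviation gives $0 → loss $98.
$4138: same outcome either way → loss $0.
Maximum loss: $98.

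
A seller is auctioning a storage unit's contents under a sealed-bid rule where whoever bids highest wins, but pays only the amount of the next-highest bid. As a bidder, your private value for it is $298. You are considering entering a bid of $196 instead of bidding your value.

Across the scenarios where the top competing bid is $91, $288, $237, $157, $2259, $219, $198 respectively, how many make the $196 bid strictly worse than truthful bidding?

The deviation hurts exactly when the highest competing bid lies strictly between $196 and $298 — underbidding then forfeits a profitable win.
$91: below both → same outcome either way.
$288: inside the interval → strictly worse (loss $10).
$237: inside the interval → strictly worse (loss $61).
$157: below both → same outcome either way.
$2259: above both → same outcome either way.
$219: inside the interval → strictly worse (loss $79).
$198: inside the interval → strictly worse (loss $100).
Count: 4.

4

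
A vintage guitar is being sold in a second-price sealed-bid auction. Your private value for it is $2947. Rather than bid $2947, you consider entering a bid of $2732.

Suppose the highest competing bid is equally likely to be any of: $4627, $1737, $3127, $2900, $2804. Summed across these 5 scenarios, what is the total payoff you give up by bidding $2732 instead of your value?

The deviation costs you only when the competing bid falls strictly between $2732 and $2947; elsewhere both bids give the same outcome.
$4627: outcomes coincide → loss $0.
$1737: outcomes coincide → loss $0.
$3127: outcomes coincide → loss $0.
$2900: truthful payoff $47, deviation payoff $0 → loss $47.
$2804: truthful payoff $143, deviation payoff $0 → loss $143.
Total loss = $47 + $143 = $190.

$190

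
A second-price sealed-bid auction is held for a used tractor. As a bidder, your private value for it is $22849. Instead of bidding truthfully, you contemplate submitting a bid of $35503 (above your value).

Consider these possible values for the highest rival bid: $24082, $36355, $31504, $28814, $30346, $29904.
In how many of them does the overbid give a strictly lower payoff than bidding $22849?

The deviation hurts exactly when the highest competing bid lies strictly between $22849 and $35503 — overbidding then wins at a price above your value.
$24082: inside the interval → strictly worse (loss $1233).
$36355: above both → same outcome either way.
$31504: inside the interval → strictly worse (loss $8655).
$28814: inside the interval → strictly worse (loss $5965).
$30346: inside the interval → strictly worse (loss $7497).
$29904: inside the interval → strictly worse (loss $7055).
Count: 5.

5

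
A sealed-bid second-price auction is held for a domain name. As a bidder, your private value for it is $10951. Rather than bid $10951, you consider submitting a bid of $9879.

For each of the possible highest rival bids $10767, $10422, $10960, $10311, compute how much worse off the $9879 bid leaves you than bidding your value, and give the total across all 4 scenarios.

The deviation costs you only when the competing bid falls strictly between $9879 and $10951; elsewhere both bids give the same outcome.
$10767: truthful payoff $184, deviation payoff $0 → loss $184.
$10422: truthful payoff $529, deviation payoff $0 → loss $529.
$10960: outcomes coincide → loss $0.
$10311: truthful payoff $640, deviation payoff $0 → loss $640.
Total loss = $184 + $529 + $640 = $1353.

$1353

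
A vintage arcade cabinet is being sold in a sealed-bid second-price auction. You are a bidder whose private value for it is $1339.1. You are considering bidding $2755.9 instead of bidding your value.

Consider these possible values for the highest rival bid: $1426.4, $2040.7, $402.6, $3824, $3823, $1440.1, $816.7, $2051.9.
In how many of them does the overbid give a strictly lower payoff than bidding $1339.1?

The deviation hurts exactly when the highest competing bid lies strictly between $1339.1 and $2755.9 — overbidding then wins at a price above your value.
$1426.4: inside the interval → strictly worse (loss $87.3).
$2040.7: inside the interval → strictly worse (loss $701.6).
$402.6: below both → same outcome either way.
$3824: above both → same outcome either way.
$3823: above both → same outcome either way.
$1440.1: inside the interval → strictly worse (loss $101).
$816.7: below both → same outcome either way.
$2051.9: inside the interval → strictly worse (loss $712.8).
Count: 4.

4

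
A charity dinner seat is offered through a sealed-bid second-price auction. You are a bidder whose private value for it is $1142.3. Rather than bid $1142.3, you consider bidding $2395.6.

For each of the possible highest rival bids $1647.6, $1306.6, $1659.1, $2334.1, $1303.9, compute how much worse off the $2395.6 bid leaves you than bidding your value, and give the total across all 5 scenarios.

$2539.8

The deviation costs you only when the competing bid falls strictly between $1142.3 and $2395.6; elsewhere both bids give the same outcome.
$1647.6: truthful payoff $0, deviation payoff −$505.3 → loss $505.3.
$1306.6: truthful payoff $0, deviation payoff −$164.3 → loss $164.3.
$1659.1: truthful payoff $0, deviation payoff −$516.8 → loss $516.8.
$2334.1: truthful payoff $0, deviation payoff −$1191.8 → loss $1191.8.
$1303.9: truthful payoff $0, deviation payoff −$161.6 → loss $161.6.
Total loss = $505.3 + $164.3 + $516.8 + $1191.8 + $161.6 = $2539.8.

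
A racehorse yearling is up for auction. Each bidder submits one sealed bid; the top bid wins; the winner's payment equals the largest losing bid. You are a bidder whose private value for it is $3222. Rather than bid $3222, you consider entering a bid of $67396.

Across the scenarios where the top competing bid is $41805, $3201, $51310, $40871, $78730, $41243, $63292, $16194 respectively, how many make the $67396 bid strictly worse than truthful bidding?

6

The deviation hurts exactly when the highest competing bid lies strictly between $3222 and $67396 — overbidding then wins at a price above your value.
$41805: inside the interval → strictly worse (loss $38583).
$3201: below both → same outcome either way.
$51310: inside the interval → strictly worse (loss $48088).
$40871: inside the interval → strictly worse (loss $37649).
$78730: above both → same outcome either way.
$41243: inside the interval → strictly worse (loss $38021).
$63292: inside the interval → strictly worse (loss $60070).
$16194: inside the interval → strictly worse (loss $12972).
Count: 6.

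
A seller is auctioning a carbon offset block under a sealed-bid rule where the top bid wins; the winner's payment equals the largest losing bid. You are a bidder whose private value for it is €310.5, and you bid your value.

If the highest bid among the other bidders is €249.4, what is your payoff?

Your bid €310.5 exceeds the highest competing bid €249.4, so you win.
In a second-price auction the winner pays the second-highest bid, €249.4.
Payoff = value − price = €310.5 − €249.4 = €61.1.

€61.1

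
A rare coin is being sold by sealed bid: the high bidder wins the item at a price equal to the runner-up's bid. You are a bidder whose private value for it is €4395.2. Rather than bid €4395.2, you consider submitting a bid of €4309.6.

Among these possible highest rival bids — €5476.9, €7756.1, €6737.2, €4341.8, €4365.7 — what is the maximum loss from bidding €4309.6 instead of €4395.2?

€53.4

€5476.9: same outcome either way → loss €0.
€7756.1: same outcome either way → loss €0.
€6737.2: same outcome either way → loss €0.
€4341.8: truthful gives €53.4, deviation gives €0 → loss €53.4.
€4365.7: truthful gives €29.5, deviation gives €0 → loss €29.5.
Maximum loss: €53.4.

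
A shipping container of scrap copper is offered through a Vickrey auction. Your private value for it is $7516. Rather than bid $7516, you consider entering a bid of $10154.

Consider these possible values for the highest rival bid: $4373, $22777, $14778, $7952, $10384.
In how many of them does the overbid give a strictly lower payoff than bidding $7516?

The deviation hurts exactly when the highest competing bid lies strictly between $7516 and $10154 — overbidding then wins at a price above your value.
$4373: below both → same outcome either way.
$22777: above both → same outcome either way.
$14778: above both → same outcome either way.
$7952: inside the interval → strictly worse (loss $436).
$10384: above both → same outcome either way.
Count: 1.

1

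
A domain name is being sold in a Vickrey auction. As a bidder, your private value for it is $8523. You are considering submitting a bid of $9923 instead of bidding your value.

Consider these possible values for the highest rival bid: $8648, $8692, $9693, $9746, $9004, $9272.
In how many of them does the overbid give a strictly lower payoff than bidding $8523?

6

The deviation hurts exactly when the highest competing bid lies strictly between $8523 and $9923 — overbidding then wins at a price above your value.
$8648: inside the interval → strictly worse (loss $125).
$8692: inside the interval → strictly worse (loss $169).
$9693: inside the interval → strictly worse (loss $1170).
$9746: inside the interval → strictly worse (loss $1223).
$9004: inside the interval → strictly worse (loss $481).
$9272: inside the interval → strictly worse (loss $749).
Count: 6.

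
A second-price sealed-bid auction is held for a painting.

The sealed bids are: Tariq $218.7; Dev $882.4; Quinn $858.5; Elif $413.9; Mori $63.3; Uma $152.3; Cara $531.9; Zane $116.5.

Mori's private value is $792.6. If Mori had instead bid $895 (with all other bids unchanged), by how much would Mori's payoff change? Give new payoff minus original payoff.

The highest bid among the other bidders is $882.4; Mori's bid doesn't change that.
Original bid $63.3: Mori is not highest (top rival bid is $882.4); payoff $0.
Alternative bid $895: Mori is highest, pays the top rival bid $882.4; payoff $792.6 − $882.4 = −$89.8.
Change in payoff = −$89.8 − ($0) = −$89.8.

−$89.8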